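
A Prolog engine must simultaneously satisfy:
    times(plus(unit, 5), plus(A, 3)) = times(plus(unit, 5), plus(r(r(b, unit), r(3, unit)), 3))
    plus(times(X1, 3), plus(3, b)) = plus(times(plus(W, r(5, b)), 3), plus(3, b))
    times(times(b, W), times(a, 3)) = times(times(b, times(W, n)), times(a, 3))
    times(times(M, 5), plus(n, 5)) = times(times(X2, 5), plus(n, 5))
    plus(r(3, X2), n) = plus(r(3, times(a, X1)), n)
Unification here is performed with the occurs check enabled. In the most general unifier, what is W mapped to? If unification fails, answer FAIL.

FAIL

Decompose times/2: plus(unit, 5) = plus(unit, 5),  plus(A, 3) = plus(r(r(b, unit), r(3, unit)), 3).
Delete trivial equation plus(unit, 5) = plus(unit, 5).
Decompose plus/2: A = r(r(b, unit), r(3, unit)),  3 = 3.
Bind A := r(r(b, unit), r(3, unit)); no other remaining equation mentions A.
Delete trivial equation 3 = 3.
Decompose plus/2: times(X1, 3) = times(plus(W, r(5, b)), 3),  plus(3, b) = plus(3, b).
Decompose times/2: X1 = plus(W, r(5, b)),  3 = 3.
Bind X1 := plus(W, r(5, b)); substituting into the one remaining equation that mentions X1 gives: plus(r(3, X2), n) = plus(r(3, times(a, plus(W, r(5, b)))), n).
Delete trivial equation 3 = 3.
Delete trivial equation plus(3, b) = plus(3, b).
Decompose times/2: times(b, W) = times(b, times(W, n)),  times(a, 3) = times(a, 3).
Decompose times/2: b = b,  W = times(W, n).
Delete trivial equation b = b.
Occurs check fails: W occurs in times(W, n); the equation W = times(W, n) has no finite solution.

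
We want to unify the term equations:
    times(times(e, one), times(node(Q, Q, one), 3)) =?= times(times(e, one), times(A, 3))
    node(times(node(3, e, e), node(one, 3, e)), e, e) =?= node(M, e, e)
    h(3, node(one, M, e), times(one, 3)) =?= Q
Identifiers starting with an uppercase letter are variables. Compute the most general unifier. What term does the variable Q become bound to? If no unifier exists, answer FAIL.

h(3, node(one, times(node(3, e, e), node(one, 3, e)), e), times(one, 3))

Decompose times/2: times(e, one) =?= times(e, one),  times(node(Q, Q, one), 3) =?= times(A, 3).
Delete trivial equation times(e, one) =?= times(e, one).
Decompose times/2: node(Q, Q, one) =?= A,  3 =?= 3.
Bind A := node(Q, Q, one); no other remaining equation mentions A.
Delete trivial equation 3 =?= 3.
Decompose node/3: times(node(3, e, e), node(one, 3, e)) =?= M,  e =?= e,  e =?= e.
Bind M := times(node(3, e, e), node(one, 3, e)); substituting into the one remaining equation that mentions M gives: h(3, node(one, times(node(3, e, e), node(one, 3, e)), e), times(one, 3)) =?= Q.
Delete trivial equation e =?= e.
Delete trivial equation e =?= e.
Bind Q := h(3, node(one, times(node(3, e, e), node(one, 3, e)), e), times(one, 3)). Substituting into the earlier binding gives A := node(h(3, node(one, times(node(3, e, e), node(one, 3, e)), e), times(one, 3)), h(3, node(one, times(node(3, e, e), node(one, 3, e)), e), times(one, 3)), one).
MGU = { A ↦ node(h(3, node(one, times(node(3, e, e), node(one, 3, e)), e), times(one, 3)), h(3, node(one, times(node(3, e, e), node(one, 3, e)), e), times(one, 3)), one), M ↦ times(node(3, e, e), node(one, 3, e)), Q ↦ h(3, node(one, times(node(3, e, e), node(one, 3, e)), e), times(one, 3)) }, so Q ↦ h(3, node(one, times(node(3, e, e), node(one, 3, e)), e), times(one, 3)).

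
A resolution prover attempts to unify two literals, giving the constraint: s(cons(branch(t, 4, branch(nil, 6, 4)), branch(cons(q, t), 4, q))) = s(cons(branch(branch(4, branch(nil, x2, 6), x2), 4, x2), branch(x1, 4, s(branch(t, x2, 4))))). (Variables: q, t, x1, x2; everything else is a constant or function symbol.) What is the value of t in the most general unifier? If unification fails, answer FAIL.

branch(4, branch(nil, branch(nil, 6, 4), 6), branch(nil, 6, 4))

Decompose s/1: cons(branch(t, 4, branch(nil, 6, 4)), branch(cons(q, t), 4, q)) = cons(branch(branch(4, branch(nil, x2, 6), x2), 4, x2), branch(x1, 4, s(branch(t, x2, 4)))).
Decompose cons/2: branch(t, 4, branch(nil, 6, 4)) = branch(branch(4, branch(nil, x2, 6), x2), 4, x2),  branch(cons(q, t), 4, q) = branch(x1, 4, s(branch(t, x2, 4))).
Decompose branch/3: t = branch(4, branch(nil, x2, 6), x2),  4 = 4,  branch(nil, 6, 4) = x2.
Bind t := branch(4, branch(nil, x2, 6), x2); substituting into the one remaining equation that mentions t gives: branch(cons(q, branch(4, branch(nil, x2, 6), x2)), 4, q) = branch(x1, 4, s(branch(branch(4, branch(nil, x2, 6), x2), x2, 4))).
Delete trivial equation 4 = 4.
Bind x2 := branch(nil, 6, 4); substituting into the remaining equation gives: branch(cons(q, branch(4, branch(nil, branch(nil, 6, 4), 6), branch(nil, 6, 4))), 4, q) = branch(x1, 4, s(branch(branch(4, branch(nil, branch(nil, 6, 4), 6), branch(nil, 6, 4)), branch(nil, 6, 4), 4))). Substituting into the earlier binding gives t := branch(4, branch(nil, branch(nil, 6, 4), 6), branch(nil, 6, 4)).
Decompose branch/3: cons(q, branch(4, branch(nil, branch(nil, 6, 4), 6), branch(nil, 6, 4))) = x1,  4 = 4,  q = s(branch(branch(4, branch(nil, branch(nil, 6, 4), 6), branch(nil, 6, 4)), branch(nil, 6, 4), 4)).
Bind x1 := cons(q, branch(4, branch(nil, branch(nil, 6, 4), 6), branch(nil, 6, 4))); no other remaining equation mentions x1.
Delete trivial equation 4 = 4.
Bind q := s(branch(branch(4, branch(nil, branch(nil, 6, 4), 6), branch(nil, 6, 4)), branch(nil, 6, 4), 4)). Substituting into the earlier binding gives x1 := cons(s(branch(branch(4, branch(nil, branch(nil, 6, 4), 6), branch(nil, 6, 4)), branch(nil, 6, 4), 4)), branch(4, branch(nil, branch(nil, 6, 4), 6), branch(nil, 6, 4))).
MGU = { t -> branch(4, branch(nil, branch(nil, 6, 4), 6), branch(nil, 6, 4)), x2 -> branch(nil, 6, 4), x1 -> cons(s(branch(branch(4, branch(nil, branch(nil, 6, 4), 6), branch(nil, 6, 4)), branch(nil, 6, 4), 4)), branch(4, branch(nil, branch(nil, 6, 4), 6), branch(nil, 6, 4))), q -> s(branch(branch(4, branch(nil, branch(nil, 6, 4), 6), branch(nil, 6, 4)), branch(nil, 6, 4), 4)) }, so t -> branch(4, branch(nil, branch(nil, 6, 4), 6), branch(nil, 6, 4)).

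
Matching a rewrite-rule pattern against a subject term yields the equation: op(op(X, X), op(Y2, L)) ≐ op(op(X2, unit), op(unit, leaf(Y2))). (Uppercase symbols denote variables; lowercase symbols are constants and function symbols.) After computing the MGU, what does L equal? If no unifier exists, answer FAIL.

leaf(unit)

Decompose op/2: op(X, X) ≐ op(X2, unit),  op(Y2, L) ≐ op(unit, leaf(Y2)).
Decompose op/2: X ≐ X2,  X ≐ unit.
Bind X := X2; substituting into the one remaining equation that mentions X gives: X2 ≐ unit.
Bind X2 := unit; no other remaining equation mentions X2. Substituting into the earlier binding gives X := unit.
Decompose op/2: Y2 ≐ unit,  L ≐ leaf(Y2).
Bind Y2 := unit; substituting into the remaining equation gives: L ≐ leaf(unit).
Bind L := leaf(unit).
MGU = { X := unit, X2 := unit, Y2 := unit, L := leaf(unit) }, so L := leaf(unit).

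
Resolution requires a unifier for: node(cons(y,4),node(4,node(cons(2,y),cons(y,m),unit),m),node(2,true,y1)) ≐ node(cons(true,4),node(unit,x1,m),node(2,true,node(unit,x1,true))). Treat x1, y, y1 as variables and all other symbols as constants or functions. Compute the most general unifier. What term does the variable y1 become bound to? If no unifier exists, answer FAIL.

FAIL

Decompose node/3: cons(y,4) ≐ cons(true,4),  node(4,node(cons(2,y),cons(y,m),unit),m) ≐ node(unit,x1,m),  node(2,true,y1) ≐ node(2,true,node(unit,x1,true)).
Decompose cons/2: y ≐ true,  4 ≐ 4.
Bind y := true; substituting into the one remaining equation that mentions y gives: node(4,node(cons(2,true),cons(true,m),unit),m) ≐ node(unit,x1,m).
Delete trivial equation 4 ≐ 4.
Decompose node/3: 4 ≐ unit,  node(cons(2,true),cons(true,m),unit) ≐ x1,  m ≐ m.
Clash: constants 4 and unit differ; no unifier exists.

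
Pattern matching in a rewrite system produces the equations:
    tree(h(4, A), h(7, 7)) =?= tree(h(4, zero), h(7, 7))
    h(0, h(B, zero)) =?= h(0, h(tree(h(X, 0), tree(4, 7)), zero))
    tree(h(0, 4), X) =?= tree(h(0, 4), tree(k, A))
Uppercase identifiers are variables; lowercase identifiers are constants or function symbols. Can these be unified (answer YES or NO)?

YES

Decompose tree/2: h(4, A) =?= h(4, zero),  h(7, 7) =?= h(7, 7).
Decompose h/2: 4 =?= 4,  A =?= zero.
Delete trivial equation 4 =?= 4.
Bind A := zero; substituting into the one remaining equation that mentions A gives: tree(h(0, 4), X) =?= tree(h(0, 4), tree(k, zero)).
Delete trivial equation h(7, 7) =?= h(7, 7).
Decompose h/2: 0 =?= 0,  h(B, zero) =?= h(tree(h(X, 0), tree(4, 7)), zero).
Delete trivial equation 0 =?= 0.
Decompose h/2: B =?= tree(h(X, 0), tree(4, 7)),  zero =?= zero.
Bind B := tree(h(X, 0), tree(4, 7)); no other remaining equation mentions B.
Delete trivial equation zero =?= zero.
Decompose tree/2: h(0, 4) =?= h(0, 4),  X =?= tree(k, zero).
Delete trivial equation h(0, 4) =?= h(0, 4).
Bind X := tree(k, zero). Substituting into the earlier binding gives B := tree(h(tree(k, zero), 0), tree(4, 7)).
No equations remain and no clash or occurs-check failure arose, so a unifier exists.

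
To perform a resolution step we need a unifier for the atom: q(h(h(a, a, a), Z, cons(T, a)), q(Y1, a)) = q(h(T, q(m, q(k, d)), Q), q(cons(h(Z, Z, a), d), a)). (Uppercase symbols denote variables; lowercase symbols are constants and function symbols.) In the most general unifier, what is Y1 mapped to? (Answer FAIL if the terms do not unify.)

Decompose q/2: h(h(a, a, a), Z, cons(T, a)) = h(T, q(m, q(k, d)), Q),  q(Y1, a) = q(cons(h(Z, Z, a), d), a).
Decompose h/3: h(a, a, a) = T,  Z = q(m, q(k, d)),  cons(T, a) = Q.
Bind T := h(a, a, a); substituting into the one remaining equation that mentions T gives: cons(h(a, a, a), a) = Q.
Bind Z := q(m, q(k, d)); substituting into the one remaining equation that mentions Z gives: q(Y1, a) = q(cons(h(q(m, q(k, d)), q(m, q(k, d)), a), d), a).
Bind Q := cons(h(a, a, a), a); no other remaining equation mentions Q.
Decompose q/2: Y1 = cons(h(q(m, q(k, d)), q(m, q(k, d)), a), d),  a = a.
Bind Y1 := cons(h(q(m, q(k, d)), q(m, q(k, d)), a), d); no other remaining equation mentions Y1.
Delete trivial equation a = a.
MGU = { T ↦ h(a, a, a), Z ↦ q(m, q(k, d)), Q ↦ cons(h(a, a, a), a), Y1 ↦ cons(h(q(m, q(k, d)), q(m, q(k, d)), a), d) }, so Y1 ↦ cons(h(q(m, q(k, d)), q(m, q(k, d)), a), d).

cons(h(q(m, q(k, d)), q(m, q(k, d)), a), d)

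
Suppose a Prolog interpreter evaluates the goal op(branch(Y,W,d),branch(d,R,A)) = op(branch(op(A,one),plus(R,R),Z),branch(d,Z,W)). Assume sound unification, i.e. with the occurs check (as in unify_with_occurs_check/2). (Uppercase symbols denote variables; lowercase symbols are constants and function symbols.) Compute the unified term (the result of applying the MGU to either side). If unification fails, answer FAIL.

Decompose op/2: branch(Y,W,d) = branch(op(A,one),plus(R,R),Z),  branch(d,R,A) = branch(d,Z,W).
Decompose branch/3: Y = op(A,one),  W = plus(R,R),  d = Z.
Bind Y := op(A,one); no other remaining equation mentions Y.
Bind W := plus(R,R); substituting into the one remaining equation that mentions W gives: branch(d,R,A) = branch(d,Z,plus(R,R)).
Bind Z := d; substituting into the remaining equation gives: branch(d,R,A) = branch(d,d,plus(R,R)).
Decompose branch/3: d = d,  R = d,  A = plus(R,R).
Delete trivial equation d = d.
Bind R := d; substituting into the remaining equation gives: A = plus(d,d). Substituting into the earlier binding gives W := plus(d,d).
Bind A := plus(d,d). Substituting into the earlier binding gives Y := op(plus(d,d),one).
Applying the MGU to either side gives op(branch(op(plus(d,d),one),plus(d,d),d),branch(d,d,plus(d,d))).

op(branch(op(plus(d,d),one),plus(d,d),d),branch(d,d,plus(d,d)))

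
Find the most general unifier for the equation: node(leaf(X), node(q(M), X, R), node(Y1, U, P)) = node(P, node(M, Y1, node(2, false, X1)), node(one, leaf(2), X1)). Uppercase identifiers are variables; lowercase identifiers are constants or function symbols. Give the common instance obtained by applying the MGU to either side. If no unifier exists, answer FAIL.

FAIL

Decompose node/3: leaf(X) = P,  node(q(M), X, R) = node(M, Y1, node(2, false, X1)),  node(Y1, U, P) = node(one, leaf(2), X1).
Bind P := leaf(X); substituting into the one remaining equation that mentions P gives: node(Y1, U, leaf(X)) = node(one, leaf(2), X1).
Decompose node/3: q(M) = M,  X = Y1,  R = node(2, false, X1).
Occurs check fails: M occurs in q(M); the equation M = q(M) has no finite solution.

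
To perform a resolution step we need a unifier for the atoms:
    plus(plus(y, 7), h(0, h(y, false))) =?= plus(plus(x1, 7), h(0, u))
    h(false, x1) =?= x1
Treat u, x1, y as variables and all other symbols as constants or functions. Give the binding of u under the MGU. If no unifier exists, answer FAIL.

FAIL

Decompose plus/2: plus(y, 7) =?= plus(x1, 7),  h(0, h(y, false)) =?= h(0, u).
Decompose plus/2: y =?= x1,  7 =?= 7.
Bind y := x1; substituting into the one remaining equation that mentions y gives: h(0, h(x1, false)) =?= h(0, u).
Delete trivial equation 7 =?= 7.
Decompose h/2: 0 =?= 0,  h(x1, false) =?= u.
Delete trivial equation 0 =?= 0.
Bind u := h(x1, false); no other remaining equation mentions u.
Occurs check fails: x1 occurs in h(false, x1); the equation x1 =?= h(false, x1) has no finite solution.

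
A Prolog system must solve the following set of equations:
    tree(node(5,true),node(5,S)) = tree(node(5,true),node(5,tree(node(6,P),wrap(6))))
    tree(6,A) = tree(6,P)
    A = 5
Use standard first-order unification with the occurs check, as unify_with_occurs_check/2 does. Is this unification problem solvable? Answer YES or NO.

Decompose tree/2: node(5,true) = node(5,true),  node(5,S) = node(5,tree(node(6,P),wrap(6))).
Delete trivial equation node(5,true) = node(5,true).
Decompose node/2: 5 = 5,  S = tree(node(6,P),wrap(6)).
Delete trivial equation 5 = 5.
Bind S := tree(node(6,P),wrap(6)); no other remaining equation mentions S.
Decompose tree/2: 6 = 6,  A = P.
Delete trivial equation 6 = 6.
Bind A := P; substituting into the remaining equation gives: P = 5.
Bind P := 5. Substituting into the earlier bindings gives S := tree(node(6,5),wrap(6)), A := 5.
No equations remain and no clash or occurs-check failure arose, so a unifier exists.

YES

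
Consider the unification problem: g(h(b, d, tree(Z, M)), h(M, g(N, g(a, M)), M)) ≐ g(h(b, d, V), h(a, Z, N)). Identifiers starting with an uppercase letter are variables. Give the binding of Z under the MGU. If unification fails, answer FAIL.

g(a, g(a, a))

Decompose g/2: h(b, d, tree(Z, M)) ≐ h(b, d, V),  h(M, g(N, g(a, M)), M) ≐ h(a, Z, N).
Decompose h/3: b ≐ b,  d ≐ d,  tree(Z, M) ≐ V.
Delete trivial equation b ≐ b.
Delete trivial equation d ≐ d.
Bind V := tree(Z, M); no other remaining equation mentions V.
Decompose h/3: M ≐ a,  g(N, g(a, M)) ≐ Z,  M ≐ N.
Bind M := a; substituting into the remaining equations gives: g(N, g(a, a)) ≐ Z,  a ≐ N. Substituting into the earlier binding gives V := tree(Z, a).
Bind Z := g(N, g(a, a)); no other remaining equation mentions Z. Substituting into the earlier binding gives V := tree(g(N, g(a, a)), a).
Bind N := a. Substituting into the earlier bindings gives V := tree(g(a, g(a, a)), a), Z := g(a, g(a, a)).
MGU = { V ↦ tree(g(a, g(a, a)), a), M ↦ a, Z ↦ g(a, g(a, a)), N ↦ a }, so Z ↦ g(a, g(a, a)).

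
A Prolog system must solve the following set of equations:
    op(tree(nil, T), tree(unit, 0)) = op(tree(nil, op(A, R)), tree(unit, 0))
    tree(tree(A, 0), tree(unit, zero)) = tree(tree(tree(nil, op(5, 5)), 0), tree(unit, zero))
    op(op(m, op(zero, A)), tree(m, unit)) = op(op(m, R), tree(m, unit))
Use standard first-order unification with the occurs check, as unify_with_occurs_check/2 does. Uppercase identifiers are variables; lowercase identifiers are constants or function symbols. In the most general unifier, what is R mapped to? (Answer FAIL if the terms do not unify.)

op(zero, tree(nil, op(5, 5)))

Decompose op/2: tree(nil, T) = tree(nil, op(A, R)),  tree(unit, 0) = tree(unit, 0).
Decompose tree/2: nil = nil,  T = op(A, R).
Delete trivial equation nil = nil.
Bind T := op(A, R); no other remaining equation mentions T.
Delete trivial equation tree(unit, 0) = tree(unit, 0).
Decompose tree/2: tree(A, 0) = tree(tree(nil, op(5, 5)), 0),  tree(unit, zero) = tree(unit, zero).
Decompose tree/2: A = tree(nil, op(5, 5)),  0 = 0.
Bind A := tree(nil, op(5, 5)); substituting into the one remaining equation that mentions A gives: op(op(m, op(zero, tree(nil, op(5, 5)))), tree(m, unit)) = op(op(m, R), tree(m, unit)). Substituting into the earlier binding gives T := op(tree(nil, op(5, 5)), R).
Delete trivial equation 0 = 0.
Delete trivial equation tree(unit, zero) = tree(unit, zero).
Decompose op/2: op(m, op(zero, tree(nil, op(5, 5)))) = op(m, R),  tree(m, unit) = tree(m, unit).
Decompose op/2: m = m,  op(zero, tree(nil, op(5, 5))) = R.
Delete trivial equation m = m.
Bind R := op(zero, tree(nil, op(5, 5))); no other remaining equation mentions R. Substituting into the earlier binding gives T := op(tree(nil, op(5, 5)), op(zero, tree(nil, op(5, 5)))).
Delete trivial equation tree(m, unit) = tree(m, unit).
MGU = { T ↦ op(tree(nil, op(5, 5)), op(zero, tree(nil, op(5, 5)))), A ↦ tree(nil, op(5, 5)), R ↦ op(zero, tree(nil, op(5, 5))) }, so R ↦ op(zero, tree(nil, op(5, 5))).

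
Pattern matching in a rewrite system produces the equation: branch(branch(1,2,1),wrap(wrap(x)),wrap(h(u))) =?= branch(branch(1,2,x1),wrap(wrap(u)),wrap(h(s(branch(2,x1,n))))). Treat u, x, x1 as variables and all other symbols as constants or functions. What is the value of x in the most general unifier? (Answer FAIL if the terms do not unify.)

s(branch(2,1,n))

Decompose branch/3: branch(1,2,1) =?= branch(1,2,x1),  wrap(wrap(x)) =?= wrap(wrap(u)),  wrap(h(u)) =?= wrap(h(s(branch(2,x1,n)))).
Decompose branch/3: 1 =?= 1,  2 =?= 2,  1 =?= x1.
Delete trivial equation 1 =?= 1.
Delete trivial equation 2 =?= 2.
Bind x1 := 1; substituting into the one remaining equation that mentions x1 gives: wrap(h(u)) =?= wrap(h(s(branch(2,1,n)))).
Decompose wrap/1: wrap(x) =?= wrap(u).
Decompose wrap/1: x =?= u.
Bind x := u; no other remaining equation mentions x.
Decompose wrap/1: h(u) =?= h(s(branch(2,1,n))).
Decompose h/1: u =?= s(branch(2,1,n)).
Bind u := s(branch(2,1,n)). Substituting into the earlier binding gives x := s(branch(2,1,n)).
MGU = { x1 := 1, x := s(branch(2,1,n)), u := s(branch(2,1,n)) }, so x := s(branch(2,1,n)).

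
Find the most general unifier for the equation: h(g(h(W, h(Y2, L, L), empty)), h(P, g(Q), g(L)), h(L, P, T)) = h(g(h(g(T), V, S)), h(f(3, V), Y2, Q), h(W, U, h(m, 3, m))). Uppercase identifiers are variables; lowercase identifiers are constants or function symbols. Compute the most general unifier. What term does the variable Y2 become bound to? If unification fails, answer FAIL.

g(g(g(h(m, 3, m))))

Decompose h/3: g(h(W, h(Y2, L, L), empty)) = g(h(g(T), V, S)),  h(P, g(Q), g(L)) = h(f(3, V), Y2, Q),  h(L, P, T) = h(W, U, h(m, 3, m)).
Decompose g/1: h(W, h(Y2, L, L), empty) = h(g(T), V, S).
Decompose h/3: W = g(T),  h(Y2, L, L) = V,  empty = S.
Bind W := g(T); substituting into the one remaining equation that mentions W gives: h(L, P, T) = h(g(T), U, h(m, 3, m)).
Bind V := h(Y2, L, L); substituting into the one remaining equation that mentions V gives: h(P, g(Q), g(L)) = h(f(3, h(Y2, L, L)), Y2, Q).
Bind S := empty; no other remaining equation mentions S.
Decompose h/3: P = f(3, h(Y2, L, L)),  g(Q) = Y2,  g(L) = Q.
Bind P := f(3, h(Y2, L, L)); substituting into the one remaining equation that mentions P gives: h(L, f(3, h(Y2, L, L)), T) = h(g(T), U, h(m, 3, m)).
Bind Y2 := g(Q); substituting into the one remaining equation that mentions Y2 gives: h(L, f(3, h(g(Q), L, L)), T) = h(g(T), U, h(m, 3, m)). Substituting into the earlier bindings gives V := h(g(Q), L, L), P := f(3, h(g(Q), L, L)).
Bind Q := g(L); substituting into the remaining equation gives: h(L, f(3, h(g(g(L)), L, L)), T) = h(g(T), U, h(m, 3, m)). Substituting into the earlier bindings gives V := h(g(g(L)), L, L), P := f(3, h(g(g(L)), L, L)), Y2 := g(g(L)).
Decompose h/3: L = g(T),  f(3, h(g(g(L)), L, L)) = U,  T = h(m, 3, m).
Bind L := g(T); substituting into the one remaining equation that mentions L gives: f(3, h(g(g(g(T))), g(T), g(T))) = U. Substituting into the earlier bindings gives V := h(g(g(g(T))), g(T), g(T)), P := f(3, h(g(g(g(T))), g(T), g(T))), Y2 := g(g(g(T))), Q := g(g(T)).
Bind U := f(3, h(g(g(g(T))), g(T), g(T))); no other remaining equation mentions U.
Bind T := h(m, 3, m). Substituting into the earlier bindings gives W := g(h(m, 3, m)), V := h(g(g(g(h(m, 3, m)))), g(h(m, 3, m)), g(h(m, 3, m))), P := f(3, h(g(g(g(h(m, 3, m)))), g(h(m, 3, m)), g(h(m, 3, m)))), Y2 := g(g(g(h(m, 3, m)))), Q := g(g(h(m, 3, m))), L := g(h(m, 3, m)), U := f(3, h(g(g(g(h(m, 3, m)))), g(h(m, 3, m)), g(h(m, 3, m)))).
MGU = { W ↦ g(h(m, 3, m)), V ↦ h(g(g(g(h(m, 3, m)))), g(h(m, 3, m)), g(h(m, 3, m))), S ↦ empty, P ↦ f(3, h(g(g(g(h(m, 3, m)))), g(h(m, 3, m)), g(h(m, 3, m)))), Y2 ↦ g(g(g(h(m, 3, m)))), Q ↦ g(g(h(m, 3, m))), L ↦ g(h(m, 3, m)), U ↦ f(3, h(g(g(g(h(m, 3, m)))), g(h(m, 3, m)), g(h(m, 3, m)))), T ↦ h(m, 3, m) }, so Y2 ↦ g(g(g(h(m, 3, m)))).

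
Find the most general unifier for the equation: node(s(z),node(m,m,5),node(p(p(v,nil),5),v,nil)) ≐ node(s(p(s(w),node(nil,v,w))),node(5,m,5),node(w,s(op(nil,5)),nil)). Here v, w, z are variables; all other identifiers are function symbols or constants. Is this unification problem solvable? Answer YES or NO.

Decompose node/3: s(z) ≐ s(p(s(w),node(nil,v,w))),  node(m,m,5) ≐ node(5,m,5),  node(p(p(v,nil),5),v,nil) ≐ node(w,s(op(nil,5)),nil).
Decompose s/1: z ≐ p(s(w),node(nil,v,w)).
Bind z := p(s(w),node(nil,v,w)); no other remaining equation mentions z.
Decompose node/3: m ≐ 5,  m ≐ m,  5 ≐ 5.
Clash: constants m and 5 differ; no unifier exists.

NO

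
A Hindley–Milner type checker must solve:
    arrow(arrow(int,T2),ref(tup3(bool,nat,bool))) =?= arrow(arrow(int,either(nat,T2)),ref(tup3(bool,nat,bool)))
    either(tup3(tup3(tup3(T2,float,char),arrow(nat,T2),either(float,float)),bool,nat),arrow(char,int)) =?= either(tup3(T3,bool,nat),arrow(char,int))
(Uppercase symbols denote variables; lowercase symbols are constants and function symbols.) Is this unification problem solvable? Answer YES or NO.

NO

Decompose arrow/2: arrow(int,T2) =?= arrow(int,either(nat,T2)),  ref(tup3(bool,nat,bool)) =?= ref(tup3(bool,nat,bool)).
Decompose arrow/2: int =?= int,  T2 =?= either(nat,T2).
Delete trivial equation int =?= int.
Occurs check fails: T2 occurs in either(nat,T2); the equation T2 =?= either(nat,T2) has no finite solution.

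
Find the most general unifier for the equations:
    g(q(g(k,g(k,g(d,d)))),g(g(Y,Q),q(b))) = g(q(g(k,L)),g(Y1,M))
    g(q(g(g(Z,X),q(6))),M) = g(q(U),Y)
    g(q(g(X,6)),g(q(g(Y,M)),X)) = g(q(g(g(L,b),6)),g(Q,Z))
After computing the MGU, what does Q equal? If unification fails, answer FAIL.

q(g(q(b),q(b)))

Decompose g/2: q(g(k,g(k,g(d,d)))) = q(g(k,L)),  g(g(Y,Q),q(b)) = g(Y1,M).
Decompose q/1: g(k,g(k,g(d,d))) = g(k,L).
Decompose g/2: k = k,  g(k,g(d,d)) = L.
Delete trivial equation k = k.
Bind L := g(k,g(d,d)); substituting into the one remaining equation that mentions L gives: g(q(g(X,6)),g(q(g(Y,M)),X)) = g(q(g(g(g(k,g(d,d)),b),6)),g(Q,Z)).
Decompose g/2: g(Y,Q) = Y1,  q(b) = M.
Bind Y1 := g(Y,Q); no other remaining equation mentions Y1.
Bind M := q(b); substituting into the remaining equations gives: g(q(g(g(Z,X),q(6))),q(b)) = g(q(U),Y),  g(q(g(X,6)),g(q(g(Y,q(b))),X)) = g(q(g(g(g(k,g(d,d)),b),6)),g(Q,Z)).
Decompose g/2: q(g(g(Z,X),q(6))) = q(U),  q(b) = Y.
Decompose q/1: g(g(Z,X),q(6)) = U.
Bind U := g(g(Z,X),q(6)); no other remaining equation mentions U.
Bind Y := q(b); substituting into the remaining equation gives: g(q(g(X,6)),g(q(g(q(b),q(b))),X)) = g(q(g(g(g(k,g(d,d)),b),6)),g(Q,Z)). Substituting into the earlier binding gives Y1 := g(q(b),Q).
Decompose g/2: q(g(X,6)) = q(g(g(g(k,g(d,d)),b),6)),  g(q(g(q(b),q(b))),X) = g(Q,Z).
Decompose q/1: g(X,6) = g(g(g(k,g(d,d)),b),6).
Decompose g/2: X = g(g(k,g(d,d)),b),  6 = 6.
Bind X := g(g(k,g(d,d)),b); substituting into the one remaining equation that mentions X gives: g(q(g(q(b),q(b))),g(g(k,g(d,d)),b)) = g(Q,Z). Substituting into the earlier binding gives U := g(g(Z,g(g(k,g(d,d)),b)),q(6)).
Delete trivial equation 6 = 6.
Decompose g/2: q(g(q(b),q(b))) = Q,  g(g(k,g(d,d)),b) = Z.
Bind Q := q(g(q(b),q(b))); no other remaining equation mentions Q. Substituting into the earlier binding gives Y1 := g(q(b),q(g(q(b),q(b)))).
Bind Z := g(g(k,g(d,d)),b). Substituting into the earlier binding gives U := g(g(g(g(k,g(d,d)),b),g(g(k,g(d,d)),b)),q(6)).
MGU = { L -> g(k,g(d,d)), Y1 -> g(q(b),q(g(q(b),q(b)))), M -> q(b), U -> g(g(g(g(k,g(d,d)),b),g(g(k,g(d,d)),b)),q(6)), Y -> q(b), X -> g(g(k,g(d,d)),b), Q -> q(g(q(b),q(b))), Z -> g(g(k,g(d,d)),b) }, so Q -> q(g(q(b),q(b))).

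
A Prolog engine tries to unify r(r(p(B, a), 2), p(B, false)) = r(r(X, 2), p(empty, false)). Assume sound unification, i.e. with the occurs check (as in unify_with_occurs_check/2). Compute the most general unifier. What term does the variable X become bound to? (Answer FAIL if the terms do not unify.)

p(empty, a)

Decompose r/2: r(p(B, a), 2) = r(X, 2),  p(B, false) = p(empty, false).
Decompose r/2: p(B, a) = X,  2 = 2.
Bind X := p(B, a); no other remaining equation mentions X.
Delete trivial equation 2 = 2.
Decompose p/2: B = empty,  false = false.
Bind B := empty; no other remaining equation mentions B. Substituting into the earlier binding gives X := p(empty, a).
Delete trivial equation false = false.
MGU = { X ↦ p(empty, a), B ↦ empty }, so X ↦ p(empty, a).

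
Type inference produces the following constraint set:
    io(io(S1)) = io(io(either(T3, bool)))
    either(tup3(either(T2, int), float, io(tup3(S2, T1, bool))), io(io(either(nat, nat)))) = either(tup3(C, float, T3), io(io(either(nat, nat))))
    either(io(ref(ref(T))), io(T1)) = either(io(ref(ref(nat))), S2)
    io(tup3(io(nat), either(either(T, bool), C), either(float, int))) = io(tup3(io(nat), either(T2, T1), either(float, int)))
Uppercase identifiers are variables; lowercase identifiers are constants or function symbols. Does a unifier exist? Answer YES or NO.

Decompose io/1: io(S1) = io(either(T3, bool)).
Decompose io/1: S1 = either(T3, bool).
Bind S1 := either(T3, bool); no other remaining equation mentions S1.
Decompose either/2: tup3(either(T2, int), float, io(tup3(S2, T1, bool))) = tup3(C, float, T3),  io(io(either(nat, nat))) = io(io(either(nat, nat))).
Decompose tup3/3: either(T2, int) = C,  float = float,  io(tup3(S2, T1, bool)) = T3.
Bind C := either(T2, int); substituting into the one remaining equation that mentions C gives: io(tup3(io(nat), either(either(T, bool), either(T2, int)), either(float, int))) = io(tup3(io(nat), either(T2, T1), either(float, int))).
Delete trivial equation float = float.
Bind T3 := io(tup3(S2, T1, bool)); no other remaining equation mentions T3. Substituting into the earlier binding gives S1 := either(io(tup3(S2, T1, bool)), bool).
Delete trivial equation io(io(either(nat, nat))) = io(io(either(nat, nat))).
Decompose either/2: io(ref(ref(T))) = io(ref(ref(nat))),  io(T1) = S2.
Decompose io/1: ref(ref(T)) = ref(ref(nat)).
Decompose ref/1: ref(T) = ref(nat).
Decompose ref/1: T = nat.
Bind T := nat; substituting into the one remaining equation that mentions T gives: io(tup3(io(nat), either(either(nat, bool), either(T2, int)), either(float, int))) = io(tup3(io(nat), either(T2, T1), either(float, int))).
Bind S2 := io(T1); no other remaining equation mentions S2. Substituting into the earlier bindings gives S1 := either(io(tup3(io(T1), T1, bool)), bool), T3 := io(tup3(io(T1), T1, bool)).
Decompose io/1: tup3(io(nat), either(either(nat, bool), either(T2, int)), either(float, int)) = tup3(io(nat), either(T2, T1), either(float, int)).
Decompose tup3/3: io(nat) = io(nat),  either(either(nat, bool), either(T2, int)) = either(T2, T1),  either(float, int) = either(float, int).
Delete trivial equation io(nat) = io(nat).
Decompose either/2: either(nat, bool) = T2,  either(T2, int) = T1.
Bind T2 := either(nat, bool); substituting into the one remaining equation that mentions T2 gives: either(either(nat, bool), int) = T1. Substituting into the earlier binding gives C := either(either(nat, bool), int).
Bind T1 := either(either(nat, bool), int); no other remaining equation mentions T1. Substituting into the earlier bindings gives S1 := either(io(tup3(io(either(either(nat, bool), int)), either(either(nat, bool), int), bool)), bool), T3 := io(tup3(io(either(either(nat, bool), int)), either(either(nat, bool), int), bool)), S2 := io(either(either(nat, bool), int)).
Delete trivial equation either(float, int) = either(float, int).
No equations remain and no clash or occurs-check failure arose, so a unifier exists.

YES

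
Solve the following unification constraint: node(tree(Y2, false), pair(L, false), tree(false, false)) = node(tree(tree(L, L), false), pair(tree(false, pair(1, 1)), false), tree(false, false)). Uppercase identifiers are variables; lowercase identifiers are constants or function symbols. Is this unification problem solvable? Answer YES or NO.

YES

Decompose node/3: tree(Y2, false) = tree(tree(L, L), false),  pair(L, false) = pair(tree(false, pair(1, 1)), false),  tree(false, false) = tree(false, false).
Decompose tree/2: Y2 = tree(L, L),  false = false.
Bind Y2 := tree(L, L); no other remaining equation mentions Y2.
Delete trivial equation false = false.
Decompose pair/2: L = tree(false, pair(1, 1)),  false = false.
Bind L := tree(false, pair(1, 1)); no other remaining equation mentions L. Substituting into the earlier binding gives Y2 := tree(tree(false, pair(1, 1)), tree(false, pair(1, 1))).
Delete trivial equation false = false.
Delete trivial equation tree(false, false) = tree(false, false).
No equations remain and no clash or occurs-check failure arose, so a unifier exists.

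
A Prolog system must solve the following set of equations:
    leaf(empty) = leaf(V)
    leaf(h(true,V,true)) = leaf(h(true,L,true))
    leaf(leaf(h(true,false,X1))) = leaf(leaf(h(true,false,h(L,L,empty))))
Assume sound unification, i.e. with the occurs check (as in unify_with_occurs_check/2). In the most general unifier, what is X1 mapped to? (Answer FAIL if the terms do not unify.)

h(empty,empty,empty)

Decompose leaf/1: empty = V.
Bind V := empty; substituting into the one remaining equation that mentions V gives: leaf(h(true,empty,true)) = leaf(h(true,L,true)).
Decompose leaf/1: h(true,empty,true) = h(true,L,true).
Decompose h/3: true = true,  empty = L,  true = true.
Delete trivial equation true = true.
Bind L := empty; substituting into the one remaining equation that mentions L gives: leaf(leaf(h(true,false,X1))) = leaf(leaf(h(true,false,h(empty,empty,empty)))).
Delete trivial equation true = true.
Decompose leaf/1: leaf(h(true,false,X1)) = leaf(h(true,false,h(empty,empty,empty))).
Decompose leaf/1: h(true,false,X1) = h(true,false,h(empty,empty,empty)).
Decompose h/3: true = true,  false = false,  X1 = h(empty,empty,empty).
Delete trivial equation true = true.
Delete trivial equation false = false.
Bind X1 := h(empty,empty,empty).
MGU = { V = empty, L = empty, X1 = h(empty,empty,empty) }, so X1 = h(empty,empty,empty).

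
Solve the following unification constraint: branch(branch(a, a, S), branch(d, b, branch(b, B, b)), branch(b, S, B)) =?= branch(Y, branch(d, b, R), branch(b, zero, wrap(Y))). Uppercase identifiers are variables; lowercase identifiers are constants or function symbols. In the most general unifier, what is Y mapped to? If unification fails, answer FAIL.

Decompose branch/3: branch(a, a, S) =?= Y,  branch(d, b, branch(b, B, b)) =?= branch(d, b, R),  branch(b, S, B) =?= branch(b, zero, wrap(Y)).
Bind Y := branch(a, a, S); substituting into the one remaining equation that mentions Y gives: branch(b, S, B) =?= branch(b, zero, wrap(branch(a, a, S))).
Decompose branch/3: d =?= d,  b =?= b,  branch(b, B, b) =?= R.
Delete trivial equation d =?= d.
Delete trivial equation b =?= b.
Bind R := branch(b, B, b); no other remaining equation mentions R.
Decompose branch/3: b =?= b,  S =?= zero,  B =?= wrap(branch(a, a, S)).
Delete trivial equation b =?= b.
Bind S := zero; substituting into the remaining equation gives: B =?= wrap(branch(a, a, zero)). Substituting into the earlier binding gives Y := branch(a, a, zero).
Bind B := wrap(branch(a, a, zero)). Substituting into the earlier binding gives R := branch(b, wrap(branch(a, a, zero)), b).
MGU = { Y -> branch(a, a, zero), R -> branch(b, wrap(branch(a, a, zero)), b), S -> zero, B -> wrap(branch(a, a, zero)) }, so Y -> branch(a, a, zero).

branch(a, a, zero)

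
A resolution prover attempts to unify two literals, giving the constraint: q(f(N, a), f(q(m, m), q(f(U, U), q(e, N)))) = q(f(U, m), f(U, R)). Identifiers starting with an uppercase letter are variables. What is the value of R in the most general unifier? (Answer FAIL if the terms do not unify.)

Decompose q/2: f(N, a) = f(U, m),  f(q(m, m), q(f(U, U), q(e, N))) = f(U, R).
Decompose f/2: N = U,  a = m.
Bind N := U; substituting into the one remaining equation that mentions N gives: f(q(m, m), q(f(U, U), q(e, U))) = f(U, R).
Clash: constants a and m differ; no unifier exists.

FAIL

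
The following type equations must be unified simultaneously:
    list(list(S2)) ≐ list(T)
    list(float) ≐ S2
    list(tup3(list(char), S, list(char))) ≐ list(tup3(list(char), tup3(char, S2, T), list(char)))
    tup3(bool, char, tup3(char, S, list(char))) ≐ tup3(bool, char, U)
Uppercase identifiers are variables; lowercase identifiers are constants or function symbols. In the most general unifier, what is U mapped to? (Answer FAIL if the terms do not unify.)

Decompose list/1: list(S2) ≐ T.
Bind T := list(S2); substituting into the one remaining equation that mentions T gives: list(tup3(list(char), S, list(char))) ≐ list(tup3(list(char), tup3(char, S2, list(S2)), list(char))).
Bind S2 := list(float); substituting into the one remaining equation that mentions S2 gives: list(tup3(list(char), S, list(char))) ≐ list(tup3(list(char), tup3(char, list(float), list(list(float))), list(char))). Substituting into the earlier binding gives T := list(list(float)).
Decompose list/1: tup3(list(char), S, list(char)) ≐ tup3(list(char), tup3(char, list(float), list(list(float))), list(char)).
Decompose tup3/3: list(char) ≐ list(char),  S ≐ tup3(char, list(float), list(list(float))),  list(char) ≐ list(char).
Delete trivial equation list(char) ≐ list(char).
Bind S := tup3(char, list(float), list(list(float))); substituting into the one remaining equation that mentions S gives: tup3(bool, char, tup3(char, tup3(char, list(float), list(list(float))), list(char))) ≐ tup3(bool, char, U).
Delete trivial equation list(char) ≐ list(char).
Decompose tup3/3: bool ≐ bool,  char ≐ char,  tup3(char, tup3(char, list(float), list(list(float))), list(char)) ≐ U.
Delete trivial equation bool ≐ bool.
Delete trivial equation char ≐ char.
Bind U := tup3(char, tup3(char, list(float), list(list(float))), list(char)).
MGU = { T := list(list(float)), S2 := list(float), S := tup3(char, list(float), list(list(float))), U := tup3(char, tup3(char, list(float), list(list(float))), list(char)) }, so U := tup3(char, tup3(char, list(float), list(list(float))), list(char)).

tup3(char, tup3(char, list(float), list(list(float))), list(char))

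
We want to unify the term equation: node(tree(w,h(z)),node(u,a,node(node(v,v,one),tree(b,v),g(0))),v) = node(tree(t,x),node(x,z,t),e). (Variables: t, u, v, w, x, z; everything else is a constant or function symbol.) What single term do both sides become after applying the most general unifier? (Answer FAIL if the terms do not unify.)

Decompose node/3: tree(w,h(z)) = tree(t,x),  node(u,a,node(node(v,v,one),tree(b,v),g(0))) = node(x,z,t),  v = e.
Decompose tree/2: w = t,  h(z) = x.
Bind w := t; no other remaining equation mentions w.
Bind x := h(z); substituting into the one remaining equation that mentions x gives: node(u,a,node(node(v,v,one),tree(b,v),g(0))) = node(h(z),z,t).
Decompose node/3: u = h(z),  a = z,  node(node(v,v,one),tree(b,v),g(0)) = t.
Bind u := h(z); no other remaining equation mentions u.
Bind z := a; no other remaining equation mentions z. Substituting into the earlier bindings gives x := h(a), u := h(a).
Bind t := node(node(v,v,one),tree(b,v),g(0)); no other remaining equation mentions t. Substituting into the earlier binding gives w := node(node(v,v,one),tree(b,v),g(0)).
Bind v := e. Substituting into the earlier bindings gives w := node(node(e,e,one),tree(b,e),g(0)), t := node(node(e,e,one),tree(b,e),g(0)).
Applying the MGU to either side gives node(tree(node(node(e,e,one),tree(b,e),g(0)),h(a)),node(h(a),a,node(node(e,e,one),tree(b,e),g(0))),e).

node(tree(node(node(e,e,one),tree(b,e),g(0)),h(a)),node(h(a),a,node(node(e,e,one),tree(b,e),g(0))),e)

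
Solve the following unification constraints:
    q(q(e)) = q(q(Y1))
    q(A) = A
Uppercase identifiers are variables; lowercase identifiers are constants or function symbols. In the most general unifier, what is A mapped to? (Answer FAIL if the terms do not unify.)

Decompose q/1: q(e) = q(Y1).
Decompose q/1: e = Y1.
Bind Y1 := e; no other remaining equation mentions Y1.
Occurs check fails: A occurs in q(A); the equation A = q(A) has no finite solution.

FAIL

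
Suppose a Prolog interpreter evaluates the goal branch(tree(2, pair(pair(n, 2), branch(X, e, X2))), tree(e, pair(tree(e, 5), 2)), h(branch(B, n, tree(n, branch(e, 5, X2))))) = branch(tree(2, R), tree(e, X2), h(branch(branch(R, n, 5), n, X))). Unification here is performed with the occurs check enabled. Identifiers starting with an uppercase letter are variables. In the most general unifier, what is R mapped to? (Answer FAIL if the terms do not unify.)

pair(pair(n, 2), branch(tree(n, branch(e, 5, pair(tree(e, 5), 2))), e, pair(tree(e, 5), 2)))

Decompose branch/3: tree(2, pair(pair(n, 2), branch(X, e, X2))) = tree(2, R),  tree(e, pair(tree(e, 5), 2)) = tree(e, X2),  h(branch(B, n, tree(n, branch(e, 5, X2)))) = h(branch(branch(R, n, 5), n, X)).
Decompose tree/2: 2 = 2,  pair(pair(n, 2), branch(X, e, X2)) = R.
Delete trivial equation 2 = 2.
Bind R := pair(pair(n, 2), branch(X, e, X2)); substituting into the one remaining equation that mentions R gives: h(branch(B, n, tree(n, branch(e, 5, X2)))) = h(branch(branch(pair(pair(n, 2), branch(X, e, X2)), n, 5), n, X)).
Decompose tree/2: e = e,  pair(tree(e, 5), 2) = X2.
Delete trivial equation e = e.
Bind X2 := pair(tree(e, 5), 2); substituting into the remaining equation gives: h(branch(B, n, tree(n, branch(e, 5, pair(tree(e, 5), 2))))) = h(branch(branch(pair(pair(n, 2), branch(X, e, pair(tree(e, 5), 2))), n, 5), n, X)). Substituting into the earlier binding gives R := pair(pair(n, 2), branch(X, e, pair(tree(e, 5), 2))).
Decompose h/1: branch(B, n, tree(n, branch(e, 5, pair(tree(e, 5), 2)))) = branch(branch(pair(pair(n, 2), branch(X, e, pair(tree(e, 5), 2))), n, 5), n, X).
Decompose branch/3: B = branch(pair(pair(n, 2), branch(X, e, pair(tree(e, 5), 2))), n, 5),  n = n,  tree(n, branch(e, 5, pair(tree(e, 5), 2))) = X.
Bind B := branch(pair(pair(n, 2), branch(X, e, pair(tree(e, 5), 2))), n, 5); no other remaining equation mentions B.
Delete trivial equation n = n.
Bind X := tree(n, branch(e, 5, pair(tree(e, 5), 2))). Substituting into the earlier bindings gives R := pair(pair(n, 2), branch(tree(n, branch(e, 5, pair(tree(e, 5), 2))), e, pair(tree(e, 5), 2))), B := branch(pair(pair(n, 2), branch(tree(n, branch(e, 5, pair(tree(e, 5), 2))), e, pair(tree(e, 5), 2))), n, 5).
MGU = { R -> pair(pair(n, 2), branch(tree(n, branch(e, 5, pair(tree(e, 5), 2))), e, pair(tree(e, 5), 2))), X2 -> pair(tree(e, 5), 2), B -> branch(pair(pair(n, 2), branch(tree(n, branch(e, 5, pair(tree(e, 5), 2))), e, pair(tree(e, 5), 2))), n, 5), X -> tree(n, branch(e, 5, pair(tree(e, 5), 2))) }, so R -> pair(pair(n, 2), branch(tree(n, branch(e, 5, pair(tree(e, 5), 2))), e, pair(tree(e, 5), 2))).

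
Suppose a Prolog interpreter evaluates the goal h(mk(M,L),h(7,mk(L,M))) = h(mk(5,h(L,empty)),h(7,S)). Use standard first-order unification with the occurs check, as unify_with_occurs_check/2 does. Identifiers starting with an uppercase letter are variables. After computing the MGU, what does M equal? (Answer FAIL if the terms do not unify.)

FAIL

Decompose h/2: mk(M,L) = mk(5,h(L,empty)),  h(7,mk(L,M)) = h(7,S).
Decompose mk/2: M = 5,  L = h(L,empty).
Bind M := 5; substituting into the one remaining equation that mentions M gives: h(7,mk(L,5)) = h(7,S).
Occurs check fails: L occurs in h(L,empty); the equation L = h(L,empty) has no finite solution.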